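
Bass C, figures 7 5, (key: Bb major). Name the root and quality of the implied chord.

C minor seventh

The figures 7 5 indicate a seventh chord in root position.
In root position the bass is the root, so the root is C.
The chord tones are C, Eb, G, Bb, giving C minor seventh.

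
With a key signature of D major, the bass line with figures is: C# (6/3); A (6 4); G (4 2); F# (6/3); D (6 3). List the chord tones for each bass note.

C#, E, A | A, D, F# | G, A, C#, E | F#, A, D | D, F#, B

C# (6/3): C#, E, A.
A (6/4): A, D, F#.
G (6/4/2): G, A, C#, E.
F# (6/3): F#, A, D.
D (6/3): D, F#, B.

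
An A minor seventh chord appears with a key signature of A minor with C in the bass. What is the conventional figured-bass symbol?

C is the third of A minor seventh, so the chord is in first inversion.
A seventh chord in first inversion is figured 6/5/3, conventionally abbreviated 6/5.

6/5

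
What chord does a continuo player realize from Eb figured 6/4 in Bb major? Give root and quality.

A diminished

The figures 6/4 indicate a triad in second inversion.
In second inversion the root lies a fourth above the bass: a fourth above Eb in Bb major is A.
The chord tones are Eb, A, C, giving A diminished.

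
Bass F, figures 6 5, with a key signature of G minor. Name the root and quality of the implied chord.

D minor seventh

The figures 6 5 indicate a seventh chord in first inversion.
In first inversion the root lies a sixth above the bass: a sixth above F in G minor is D.
The chord tones are F, A, C, D, giving D minor seventh.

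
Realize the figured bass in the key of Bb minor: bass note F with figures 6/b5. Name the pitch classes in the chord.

The written figures 6/b5 are shorthand for 6/5/3: the 3 is implied.
A third above F in this key is Ab.
A fifth above F in this key is C, lowered to Cb by the flat.
A sixth above F in this key is Db.
Together with the bass F, this spells Db dominant seventh in first inversion.

F, Ab, Cb, Db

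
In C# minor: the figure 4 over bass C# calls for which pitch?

Counting 3 letter steps above C# lands on F; in C# minor, that letter is F#.

F#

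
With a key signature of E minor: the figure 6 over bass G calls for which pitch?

E

Counting 5 letter steps above G lands on E; in E minor, that letter is E.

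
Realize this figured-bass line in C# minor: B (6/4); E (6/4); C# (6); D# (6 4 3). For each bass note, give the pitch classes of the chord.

B (6/4): B, E, G#.
E (6/4): E, A, C#.
C# (6/3): C#, E, A.
D# (6/4/3): D#, F#, G#, B.

B, E, G# | E, A, C# | C#, E, A | D#, F#, G#, B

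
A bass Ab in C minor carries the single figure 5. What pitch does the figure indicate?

Counting 4 letter steps above Ab lands on E; in C minor, that letter is Eb.

Eb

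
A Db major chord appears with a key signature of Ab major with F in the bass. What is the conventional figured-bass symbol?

F is the third of Db major, so the chord is in first inversion.
A triad in first inversion is figured 6/3, conventionally abbreviated 6.

6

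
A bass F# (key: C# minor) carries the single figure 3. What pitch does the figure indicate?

Counting 2 letter steps above F# lands on A; in C# minor, that letter is A.

A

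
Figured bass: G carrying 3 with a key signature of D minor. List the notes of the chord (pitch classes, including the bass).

G, Bb, D

The written figures 3 are shorthand for 5/3: the 5 is implied.
A third above G in this key is Bb.
A fifth above G in this key is D.
Together with the bass G, this spells G minor in root position.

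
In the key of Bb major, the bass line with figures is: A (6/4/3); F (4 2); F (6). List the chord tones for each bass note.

A (6/4/3): A, C, D, F.
F (6/4/2): F, G, Bb, D.
F (6/3): F, A, D.

A, C, D, F | F, G, Bb, D | F, A, D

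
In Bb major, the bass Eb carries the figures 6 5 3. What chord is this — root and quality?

The figures 6 5 3 indicate a seventh chord in first inversion.
In first inversion the root lies a sixth above the bass: a sixth above Eb in Bb major is C.
The chord tones are Eb, G, Bb, C, giving C minor seventh.

C minor seventh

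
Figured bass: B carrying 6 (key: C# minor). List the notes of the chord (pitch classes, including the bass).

The written figures 6 are shorthand for 6/3: the 3 is implied.
A third above B in this key is D#.
A sixth above B in this key is G#.
Together with the bass B, this spells G# minor in first inversion.

B, D#, G#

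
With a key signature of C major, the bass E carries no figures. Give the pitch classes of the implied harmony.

An unfigured bass implies 5/3.
A third above E in this key is G.
A fifth above E in this key is B.
Together with the bass E, this spells E minor in root position.

E, G, B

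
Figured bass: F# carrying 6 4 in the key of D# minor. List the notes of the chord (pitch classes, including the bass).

A fourth above F# in this key is B.
A sixth above F# in this key is D#.
Together with the bass F#, this spells B major in second inversion.

F#, B, D#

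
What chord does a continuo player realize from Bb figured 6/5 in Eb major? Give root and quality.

The figures 6/5 indicate a seventh chord in first inversion.
In first inversion the root lies a sixth above the bass: a sixth above Bb in Eb major is G.
The chord tones are Bb, D, F, G, giving G minor seventh.

G minor seventh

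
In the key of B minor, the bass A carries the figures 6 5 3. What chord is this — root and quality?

F# minor seventh

The figures 6 5 3 indicate a seventh chord in first inversion.
In first inversion the root lies a sixth above the bass: a sixth above A in B minor is F#.
The chord tones are A, C#, E, F#, giving F# minor seventh.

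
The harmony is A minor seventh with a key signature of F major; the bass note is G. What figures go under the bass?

4/2

G is the seventh of A minor seventh, so the chord is in third inversion.
A seventh chord in third inversion is figured 6/4/2, conventionally abbreviated 4/2.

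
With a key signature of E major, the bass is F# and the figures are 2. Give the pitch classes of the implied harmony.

The written figures 2 are shorthand for 6/4/2: the 6/4 are implied.
A second above F# in this key is G#.
A fourth above F# in this key is B.
A sixth above F# in this key is D#.
Together with the bass F#, this spells G# minor seventh in third inversion.

F#, G#, B, D#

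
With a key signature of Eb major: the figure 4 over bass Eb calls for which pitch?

Ab

Counting 3 letter steps above Eb lands on A; in Eb major, that letter is Ab.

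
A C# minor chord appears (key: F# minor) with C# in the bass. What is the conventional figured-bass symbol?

C# is the root of C# minor, so the chord is in root position.
A triad in root position is figured 5/3, conventionally abbreviated (no figures — root-position triad).

no figures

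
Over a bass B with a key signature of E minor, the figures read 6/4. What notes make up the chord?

B, E, G

A fourth above B in this key is E.
A sixth above B in this key is G.
Together with the bass B, this spells E minor in second inversion.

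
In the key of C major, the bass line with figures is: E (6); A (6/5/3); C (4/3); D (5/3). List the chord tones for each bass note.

E (6/3): E, G, C.
A (6/5/3): A, C, E, F.
C (6/4/3): C, E, F, A.
D (5/3): D, F, A.

E, G, C | A, C, E, F | C, E, F, A | D, F, A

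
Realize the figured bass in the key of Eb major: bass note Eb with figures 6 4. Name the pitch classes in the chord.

Eb, Ab, C

A fourth above Eb in this key is Ab.
A sixth above Eb in this key is C.
Together with the bass Eb, this spells Ab major in second inversion.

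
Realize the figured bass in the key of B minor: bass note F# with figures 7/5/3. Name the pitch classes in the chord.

A third above F# in this key is A.
A fifth above F# in this key is C#.
A seventh above F# in this key is E.
Together with the bass F#, this spells F# minor seventh in root position.

F#, A, C#, E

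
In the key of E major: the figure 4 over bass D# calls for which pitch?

G#

Counting 3 letter steps above D# lands on G; in E major, that letter is G#.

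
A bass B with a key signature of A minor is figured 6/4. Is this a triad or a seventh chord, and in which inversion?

triad, second inversion

Intervals of 6/4 above the bass form a triad; the bass is the fifth, so this is second inversion.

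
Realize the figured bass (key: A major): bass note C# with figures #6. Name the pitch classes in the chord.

The written figures #6 are shorthand for 6/3: the 3 is implied.
A third above C# in this key is E.
A sixth above C# in this key is A, raised to A# by the sharp.
Together with the bass C#, this spells A# diminished in first inversion.

C#, E, A#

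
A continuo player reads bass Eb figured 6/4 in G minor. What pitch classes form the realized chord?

Eb, A, C

A fourth above Eb in this key is A.
A sixth above Eb in this key is C.
Together with the bass Eb, this spells A diminished in second inversion.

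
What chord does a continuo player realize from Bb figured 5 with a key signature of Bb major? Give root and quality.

Bb major

The figures 5 indicate a triad in root position.
In root position the bass is the root, so the root is Bb.
The chord tones are Bb, D, F, giving Bb major.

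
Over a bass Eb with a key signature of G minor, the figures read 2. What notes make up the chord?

Eb, F, A, C

The written figures 2 are shorthand for 6/4/2: the 6/4 are implied.
A second above Eb in this key is F.
A fourth above Eb in this key is A.
A sixth above Eb in this key is C.
Together with the bass Eb, this spells F dominant seventh in third inversion.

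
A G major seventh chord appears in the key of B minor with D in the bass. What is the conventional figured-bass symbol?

D is the fifth of G major seventh, so the chord is in second inversion.
A seventh chord in second inversion is figured 6/4/3, conventionally abbreviated 4/3.

4/3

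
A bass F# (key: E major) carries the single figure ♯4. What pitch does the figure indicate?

B#

Counting 3 letter steps above F# lands on B; in E major, that letter is B.
The #4 figure raises it a semitone, giving B#.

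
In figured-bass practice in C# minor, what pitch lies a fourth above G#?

C#

Counting 3 letter steps above G# lands on C; in C# minor, that letter is C#.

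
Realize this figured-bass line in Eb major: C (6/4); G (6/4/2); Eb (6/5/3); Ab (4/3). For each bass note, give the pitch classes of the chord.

C (6/4): C, F, Ab.
G (6/4/2): G, Ab, C, Eb.
Eb (6/5/3): Eb, G, Bb, C.
Ab (6/4/3): Ab, C, D, F.

C, F, Ab | G, Ab, C, Eb | Eb, G, Bb, C | Ab, C, D, F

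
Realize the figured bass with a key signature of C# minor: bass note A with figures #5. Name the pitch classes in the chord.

The written figures #5 are shorthand for 5/3: the 3 is implied.
A third above A in this key is C#.
A fifth above A in this key is E, raised to E# by the sharp.
Together with the bass A, this spells A augmented in root position.

A, C#, E#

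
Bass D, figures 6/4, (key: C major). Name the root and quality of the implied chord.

G major

The figures 6/4 indicate a triad in second inversion.
In second inversion the root lies a fourth above the bass: a fourth above D in C major is G.
The chord tones are D, G, B, giving G major.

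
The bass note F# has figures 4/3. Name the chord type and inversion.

seventh chord, second inversion

4/3 is shorthand for 6/4/3.
Intervals of 6/4/3 above the bass form a seventh chord; the bass is the fifth, so this is second inversion.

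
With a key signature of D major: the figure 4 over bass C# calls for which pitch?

F#

Counting 3 letter steps above C# lands on F; in D major, that letter is F#.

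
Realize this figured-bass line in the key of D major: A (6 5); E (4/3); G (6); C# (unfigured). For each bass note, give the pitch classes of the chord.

A, C#, E, F# | E, G, A, C# | G, B, E | C#, E, G

A (6/5/3): A, C#, E, F#.
E (6/4/3): E, G, A, C#.
G (6/3): G, B, E.
C# (5/3): C#, E, G.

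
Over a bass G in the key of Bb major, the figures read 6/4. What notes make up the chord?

A fourth above G in this key is C.
A sixth above G in this key is Eb.
Together with the bass G, this spells C minor in second inversion.

G, C, Eb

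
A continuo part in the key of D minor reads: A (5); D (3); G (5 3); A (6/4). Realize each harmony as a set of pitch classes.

A, C, E | D, F, A | G, Bb, D | A, D, F

A (5/3): A, C, E.
D (5/3): D, F, A.
G (5/3): G, Bb, D.
A (6/4): A, D, F.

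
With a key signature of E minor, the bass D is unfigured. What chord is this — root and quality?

D major

An unfigured bass indicates a triad in root position.
In root position the bass is the root, so the root is D.
The chord tones are D, F#, A, giving D major.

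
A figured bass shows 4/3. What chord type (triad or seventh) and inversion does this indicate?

seventh chord, second inversion

4/3 is shorthand for 6/4/3.
Intervals of 6/4/3 above the bass form a seventh chord; the bass is the fifth, so this is second inversion.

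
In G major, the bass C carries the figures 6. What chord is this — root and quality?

A minor

The figures 6 indicate a triad in first inversion.
In first inversion the root lies a sixth above the bass: a sixth above C in G major is A.
The chord tones are C, E, A, giving A minor.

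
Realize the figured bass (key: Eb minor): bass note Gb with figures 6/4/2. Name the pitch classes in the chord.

A second above Gb in this key is Ab.
A fourth above Gb in this key is Cb.
A sixth above Gb in this key is Eb.
Together with the bass Gb, this spells Ab minor seventh in third inversion.

Gb, Ab, Cb, Eb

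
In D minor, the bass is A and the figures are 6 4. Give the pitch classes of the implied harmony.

A fourth above A in this key is D.
A sixth above A in this key is F.
Together with the bass A, this spells D minor in second inversion.

A, D, F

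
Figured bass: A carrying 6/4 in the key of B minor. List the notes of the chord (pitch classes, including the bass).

A fourth above A in this key is D.
A sixth above A in this key is F#.
Together with the bass A, this spells D major in second inversion.

A, D, F#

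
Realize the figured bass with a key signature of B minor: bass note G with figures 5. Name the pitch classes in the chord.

The written figures 5 are shorthand for 5/3: the 3 is implied.
A third above G in this key is B.
A fifth above G in this key is D.
Together with the bass G, this spells G major in root position.

G, B, D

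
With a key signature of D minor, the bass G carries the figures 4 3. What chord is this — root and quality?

C dominant seventh

The figures 4 3 indicate a seventh chord in second inversion.
In second inversion the root lies a fourth above the bass: a fourth above G in D minor is C.
The chord tones are G, Bb, C, E, giving C dominant seventh.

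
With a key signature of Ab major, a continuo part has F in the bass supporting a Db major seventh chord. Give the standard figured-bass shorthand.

F is the third of Db major seventh, so the chord is in first inversion.
A seventh chord in first inversion is figured 6/5/3, conventionally abbreviated 6/5.

6/5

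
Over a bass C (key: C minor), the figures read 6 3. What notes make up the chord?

A third above C in this key is Eb.
A sixth above C in this key is Ab.
Together with the bass C, this spells Ab major in first inversion.

C, Eb, Ab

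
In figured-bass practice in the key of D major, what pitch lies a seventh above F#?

Counting 6 letter steps above F# lands on E; in D major, that letter is E.

E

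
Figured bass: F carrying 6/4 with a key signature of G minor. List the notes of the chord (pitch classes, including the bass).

A fourth above F in this key is Bb.
A sixth above F in this key is D.
Together with the bass F, this spells Bb major in second inversion.

F, Bb, D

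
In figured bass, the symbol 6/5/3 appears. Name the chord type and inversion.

seventh chord, first inversion

Intervals of 6/5/3 above the bass form a seventh chord; the bass is the third, so this is first inversion.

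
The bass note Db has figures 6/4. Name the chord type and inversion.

triad, second inversion

Intervals of 6/4 above the bass form a triad; the bass is the fifth, so this is second inversion.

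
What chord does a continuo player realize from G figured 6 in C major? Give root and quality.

E minor

The figures 6 indicate a triad in first inversion.
In first inversion the root lies a sixth above the bass: a sixth above G in C major is E.
The chord tones are G, B, E, giving E minor.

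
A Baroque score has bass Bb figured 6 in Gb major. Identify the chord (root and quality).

Gb major

The figures 6 indicate a triad in first inversion.
In first inversion the root lies a sixth above the bass: a sixth above Bb in Gb major is Gb.
The chord tones are Bb, Db, Gb, giving Gb major.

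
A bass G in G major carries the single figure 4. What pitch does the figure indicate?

C

Counting 3 letter steps above G lands on C; in G major, that letter is C.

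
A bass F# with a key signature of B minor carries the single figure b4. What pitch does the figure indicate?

Counting 3 letter steps above F# lands on B; in B minor, that letter is B.
The b4 figure lowers it a semitone, giving Bb.

Bb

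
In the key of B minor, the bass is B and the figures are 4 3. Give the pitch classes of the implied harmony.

The written figures 4 3 are shorthand for 6/4/3: the 6 is implied.
A third above B in this key is D.
A fourth above B in this key is E.
A sixth above B in this key is G.
Together with the bass B, this spells E minor seventh in second inversion.

B, D, E, G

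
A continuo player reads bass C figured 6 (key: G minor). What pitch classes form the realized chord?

The written figures 6 are shorthand for 6/3: the 3 is implied.
A third above C in this key is Eb.
A sixth above C in this key is A.
Together with the bass C, this spells A diminished in first inversion.

C, Eb, A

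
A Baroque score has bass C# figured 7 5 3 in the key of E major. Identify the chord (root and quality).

C# minor seventh

The figures 7 5 3 indicate a seventh chord in root position.
In root position the bass is the root, so the root is C#.
The chord tones are C#, E, G#, B, giving C# minor seventh.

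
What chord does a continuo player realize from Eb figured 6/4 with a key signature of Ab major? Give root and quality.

Ab major

The figures 6/4 indicate a triad in second inversion.
In second inversion the root lies a fourth above the bass: a fourth above Eb in Ab major is Ab.
The chord tones are Eb, Ab, C, giving Ab major.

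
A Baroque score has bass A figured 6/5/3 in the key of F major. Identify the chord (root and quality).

F major seventh

The figures 6/5/3 indicate a seventh chord in first inversion.
In first inversion the root lies a sixth above the bass: a sixth above A in F major is F.
The chord tones are A, C, E, F, giving F major seventh.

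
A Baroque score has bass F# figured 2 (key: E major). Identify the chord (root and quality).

The figures 2 indicate a seventh chord in third inversion.
In third inversion the root lies a second above the bass: a second above F# in E major is G#.
The chord tones are F#, G#, B, D#, giving G# minor seventh.

G# minor seventh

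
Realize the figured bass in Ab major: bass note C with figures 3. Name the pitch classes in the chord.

The written figures 3 are shorthand for 5/3: the 5 is implied.
A third above C in this key is Eb.
A fifth above C in this key is G.
Together with the bass C, this spells C minor in root position.

C, Eb, G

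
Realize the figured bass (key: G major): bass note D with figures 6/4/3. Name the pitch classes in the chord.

A third above D in this key is F#.
A fourth above D in this key is G.
A sixth above D in this key is B.
Together with the bass D, this spells G major seventh in second inversion.

D, F#, G, B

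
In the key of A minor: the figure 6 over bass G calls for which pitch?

Counting 5 letter steps above G lands on E; in A minor, that letter is E.

E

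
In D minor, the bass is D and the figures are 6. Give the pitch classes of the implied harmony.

The written figures 6 are shorthand for 6/3: the 3 is implied.
A third above D in this key is F.
A sixth above D in this key is Bb.
Together with the bass D, this spells Bb major in first inversion.

D, F, Bb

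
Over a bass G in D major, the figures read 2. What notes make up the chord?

G, A, C#, E

The written figures 2 are shorthand for 6/4/2: the 6/4 are implied.
A second above G in this key is A.
A fourth above G in this key is C#.
A sixth above G in this key is E.
Together with the bass G, this spells A dominant seventh in third inversion.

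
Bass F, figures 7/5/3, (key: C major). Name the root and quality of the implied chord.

The figures 7/5/3 indicate a seventh chord in root position.
In root position the bass is the root, so the root is F.
The chord tones are F, A, C, E, giving F major seventh.

F major seventh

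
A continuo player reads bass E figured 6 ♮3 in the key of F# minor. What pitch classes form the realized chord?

E, G, C#

A third above E in this key is G#, made natural (G) by the ♮ figure.
A sixth above E in this key is C#.
Together with the bass E, this spells C# diminished in first inversion.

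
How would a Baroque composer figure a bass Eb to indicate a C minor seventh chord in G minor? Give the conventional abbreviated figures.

Eb is the third of C minor seventh, so the chord is in first inversion.
A seventh chord in first inversion is figured 6/5/3, conventionally abbreviated 6/5.

6/5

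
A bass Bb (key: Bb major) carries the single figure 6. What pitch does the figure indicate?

Counting 5 letter steps above Bb lands on G; in Bb major, that letter is G.

G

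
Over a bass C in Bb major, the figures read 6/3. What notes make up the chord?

A third above C in this key is Eb.
A sixth above C in this key is A.
Together with the bass C, this spells A diminished in first inversion.

C, Eb, A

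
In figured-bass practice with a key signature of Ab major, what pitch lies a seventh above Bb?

Ab

Counting 6 letter steps above Bb lands on A; in Ab major, that letter is Ab.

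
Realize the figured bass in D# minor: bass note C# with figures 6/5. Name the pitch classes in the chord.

C#, E#, G#, A#

The written figures 6/5 are shorthand for 6/5/3: the 3 is implied.
A third above C# in this key is E#.
A fifth above C# in this key is G#.
A sixth above C# in this key is A#.
Together with the bass C#, this spells A# minor seventh in first inversion.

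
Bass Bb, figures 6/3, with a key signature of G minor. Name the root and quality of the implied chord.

The figures 6/3 indicate a triad in first inversion.
In first inversion the root lies a sixth above the bass: a sixth above Bb in G minor is G.
The chord tones are Bb, D, G, giving G minor.

G minor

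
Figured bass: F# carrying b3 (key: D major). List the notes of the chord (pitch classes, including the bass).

The written figures b3 are shorthand for 5/3: the 5 is implied.
A third above F# in this key is A, lowered to Ab by the flat.
A fifth above F# in this key is C#.

F#, Ab, C#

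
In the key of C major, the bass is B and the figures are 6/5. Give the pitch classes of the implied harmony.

The written figures 6/5 are shorthand for 6/5/3: the 3 is implied.
A third above B in this key is D.
A fifth above B in this key is F.
A sixth above B in this key is G.
Together with the bass B, this spells G dominant seventh in first inversion.

B, D, F, G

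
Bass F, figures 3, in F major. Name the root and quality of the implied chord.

The figures 3 indicate a triad in root position.
In root position the bass is the root, so the root is F.
The chord tones are F, A, C, giving F major.

F major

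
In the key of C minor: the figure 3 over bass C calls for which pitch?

Counting 2 letter steps above C lands on E; in C minor, that letter is Eb.

Eb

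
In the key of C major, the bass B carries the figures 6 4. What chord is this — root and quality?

E minor

The figures 6 4 indicate a triad in second inversion.
In second inversion the root lies a fourth above the bass: a fourth above B in C major is E.
The chord tones are B, E, G, giving E minor.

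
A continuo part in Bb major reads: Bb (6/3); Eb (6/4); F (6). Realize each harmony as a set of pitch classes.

Bb, D, G | Eb, A, C | F, A, D

Bb (6/3): Bb, D, G.
Eb (6/4): Eb, A, C.
F (6/3): F, A, D.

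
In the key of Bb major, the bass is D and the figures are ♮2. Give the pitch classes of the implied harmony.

D, E, G, Bb

The written figures ♮2 are shorthand for 6/4/2: the 6/4 are implied.
A second above D in this key is Eb, made natural (E) by the ♮ figure.
A fourth above D in this key is G.
A sixth above D in this key is Bb.
Together with the bass D, this spells E half-diminished seventh in third inversion.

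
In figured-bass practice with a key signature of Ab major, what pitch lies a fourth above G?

C

Counting 3 letter steps above G lands on C; in Ab major, that letter is C.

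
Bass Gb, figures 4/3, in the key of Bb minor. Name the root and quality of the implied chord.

The figures 4/3 indicate a seventh chord in second inversion.
In second inversion the root lies a fourth above the bass: a fourth above Gb in Bb minor is C.
The chord tones are Gb, Bb, C, Eb, giving C half-diminished seventh.

C half-diminished seventh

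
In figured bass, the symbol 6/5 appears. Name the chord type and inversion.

seventh chord, first inversion

6/5 is shorthand for 6/5/3.
Intervals of 6/5/3 above the bass form a seventh chord; the bass is the third, so this is first inversion.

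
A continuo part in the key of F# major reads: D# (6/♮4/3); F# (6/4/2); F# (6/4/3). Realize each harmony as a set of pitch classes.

D#, F#, G, B | F#, G#, B, D# | F#, A#, B, D#

D# (6/♮4/3): D#, F#, G, B.
F# (6/4/2): F#, G#, B, D#.
F# (6/4/3): F#, A#, B, D#.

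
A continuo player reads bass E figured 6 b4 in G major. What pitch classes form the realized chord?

A fourth above E in this key is A, lowered to Ab by the flat.
A sixth above E in this key is C.
Together with the bass E, this spells Ab augmented in second inversion.

E, Ab, C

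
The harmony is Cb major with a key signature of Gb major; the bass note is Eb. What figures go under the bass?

Eb is the third of Cb major, so the chord is in first inversion.
A triad in first inversion is figured 6/3, conventionally abbreviated 6.

6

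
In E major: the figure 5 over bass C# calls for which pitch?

G#

Counting 4 letter steps above C# lands on G; in E major, that letter is G#.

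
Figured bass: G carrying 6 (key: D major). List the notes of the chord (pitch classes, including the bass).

G, B, E

The written figures 6 are shorthand for 6/3: the 3 is implied.
A third above G in this key is B.
A sixth above G in this key is E.
Together with the bass G, this spells E minor in first inversion.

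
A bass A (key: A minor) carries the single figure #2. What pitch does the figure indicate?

B#

Counting 1 letter step above A lands on B; in A minor, that letter is B.
The #2 figure raises it a semitone, giving B#.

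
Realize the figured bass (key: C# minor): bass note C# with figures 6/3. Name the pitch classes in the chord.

A third above C# in this key is E.
A sixth above C# in this key is A.
Together with the bass C#, this spells A major in first inversion.

C#, E, A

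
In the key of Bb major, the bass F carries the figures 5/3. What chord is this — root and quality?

F major

The figures 5/3 indicate a triad in root position.
In root position the bass is the root, so the root is F.
The chord tones are F, A, C, giving F major.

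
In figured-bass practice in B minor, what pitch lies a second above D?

E

Counting 1 letter step above D lands on E; in B minor, that letter is E.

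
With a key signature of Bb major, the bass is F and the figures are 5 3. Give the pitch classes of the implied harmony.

F, A, C

A third above F in this key is A.
A fifth above F in this key is C.
Together with the bass F, this spells F major in root position.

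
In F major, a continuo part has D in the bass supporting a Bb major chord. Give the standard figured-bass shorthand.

D is the third of Bb major, so the chord is in first inversion.
A triad in first inversion is figured 6/3, conventionally abbreviated 6.

6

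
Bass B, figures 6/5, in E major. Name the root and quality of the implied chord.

The figures 6/5 indicate a seventh chord in first inversion.
In first inversion the root lies a sixth above the bass: a sixth above B in E major is G#.
The chord tones are B, D#, F#, G#, giving G# minor seventh.

G# minor seventh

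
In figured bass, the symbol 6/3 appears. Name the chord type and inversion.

Intervals of 6/3 above the bass form a triad; the bass is the third, so this is first inversion.

triad, first inversion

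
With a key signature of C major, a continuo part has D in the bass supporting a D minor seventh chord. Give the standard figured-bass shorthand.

7

D is the root of D minor seventh, so the chord is in root position.
A seventh chord in root position is figured 7/5/3, conventionally abbreviated 7.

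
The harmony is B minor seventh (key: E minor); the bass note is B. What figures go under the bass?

7

B is the root of B minor seventh, so the chord is in root position.
A seventh chord in root position is figured 7/5/3, conventionally abbreviated 7.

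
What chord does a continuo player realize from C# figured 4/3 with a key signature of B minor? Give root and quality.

F# minor seventh

The figures 4/3 indicate a seventh chord in second inversion.
In second inversion the root lies a fourth above the bass: a fourth above C# in B minor is F#.
The chord tones are C#, E, F#, A, giving F# minor seventh.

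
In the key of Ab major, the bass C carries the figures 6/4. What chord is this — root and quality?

The figures 6/4 indicate a triad in second inversion.
In second inversion the root lies a fourth above the bass: a fourth above C in Ab major is F.
The chord tones are C, F, Ab, giving F minor.

F minor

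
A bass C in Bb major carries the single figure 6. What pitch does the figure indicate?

Counting 5 letter steps above C lands on A; in Bb major, that letter is A.

A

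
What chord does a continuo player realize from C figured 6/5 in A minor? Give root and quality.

A minor seventh

The figures 6/5 indicate a seventh chord in first inversion.
In first inversion the root lies a sixth above the bass: a sixth above C in A minor is A.
The chord tones are C, E, G, A, giving A minor seventh.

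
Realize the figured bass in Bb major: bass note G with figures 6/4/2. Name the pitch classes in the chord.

A second above G in this key is A.
A fourth above G in this key is C.
A sixth above G in this key is Eb.
Together with the bass G, this spells A half-diminished seventh in third inversion.

G, A, C, Eb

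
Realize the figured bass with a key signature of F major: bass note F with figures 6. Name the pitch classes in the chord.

The written figures 6 are shorthand for 6/3: the 3 is implied.
A third above F in this key is A.
A sixth above F in this key is D.
Together with the bass F, this spells D minor in first inversion.

F, A, D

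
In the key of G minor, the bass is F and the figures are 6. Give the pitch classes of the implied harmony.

The written figures 6 are shorthand for 6/3: the 3 is implied.
A third above F in this key is A.
A sixth above F in this key is D.
Together with the bass F, this spells D minor in first inversion.

F, A, D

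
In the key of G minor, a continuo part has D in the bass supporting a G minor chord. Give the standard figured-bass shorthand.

D is the fifth of G minor, so the chord is in second inversion.
A triad in second inversion is figured 6/4, conventionally abbreviated 6/4.

6/4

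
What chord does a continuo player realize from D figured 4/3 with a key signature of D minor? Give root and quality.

G minor seventh

The figures 4/3 indicate a seventh chord in second inversion.
In second inversion the root lies a fourth above the bass: a fourth above D in D minor is G.
The chord tones are D, F, G, Bb, giving G minor seventh.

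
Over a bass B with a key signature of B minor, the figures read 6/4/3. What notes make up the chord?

A third above B in this key is D.
A fourth above B in this key is E.
A sixth above B in this key is G.
Together with the bass B, this spells E minor seventh in second inversion.

B, D, E, G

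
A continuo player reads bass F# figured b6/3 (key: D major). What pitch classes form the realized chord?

A third above F# in this key is A.
A sixth above F# in this key is D, lowered to Db by the flat.

F#, A, Db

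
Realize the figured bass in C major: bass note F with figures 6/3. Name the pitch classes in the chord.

F, A, D

A third above F in this key is A.
A sixth above F in this key is D.
Together with the bass F, this spells D minor in first inversion.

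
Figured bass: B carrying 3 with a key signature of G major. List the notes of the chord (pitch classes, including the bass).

B, D, F#

The written figures 3 are shorthand for 5/3: the 5 is implied.
A third above B in this key is D.
A fifth above B in this key is F#.
Together with the bass B, this spells B minor in root position.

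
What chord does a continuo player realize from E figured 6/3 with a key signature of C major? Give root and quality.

The figures 6/3 indicate a triad in first inversion.
In first inversion the root lies a sixth above the bass: a sixth above E in C major is C.
The chord tones are E, G, C, giving C major.

C major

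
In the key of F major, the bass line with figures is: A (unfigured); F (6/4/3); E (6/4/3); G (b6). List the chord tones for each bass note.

A (5/3): A, C, E.
F (6/4/3): F, A, Bb, D.
E (6/4/3): E, G, A, C.
G (b6/3): G, Bb, Eb.

A, C, E | F, A, Bb, D | E, G, A, C | G, Bb, Eb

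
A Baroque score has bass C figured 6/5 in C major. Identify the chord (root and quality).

The figures 6/5 indicate a seventh chord in first inversion.
In first inversion the root lies a sixth above the bass: a sixth above C in C major is A.
The chord tones are C, E, G, A, giving A minor seventh.

A minor seventh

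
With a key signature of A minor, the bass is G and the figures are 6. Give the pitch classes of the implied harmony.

The written figures 6 are shorthand for 6/3: the 3 is implied.
A third above G in this key is B.
A sixth above G in this key is E.
Together with the bass G, this spells E minor in first inversion.

G, B, E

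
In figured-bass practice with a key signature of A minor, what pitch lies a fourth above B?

E

Counting 3 letter steps above B lands on E; in A minor, that letter is E.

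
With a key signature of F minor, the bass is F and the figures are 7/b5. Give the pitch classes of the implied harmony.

F, Ab, Cb, Eb

The written figures 7/b5 are shorthand for 7/5/3: the 3 is implied.
A third above F in this key is Ab.
A fifth above F in this key is C, lowered to Cb by the flat.
A seventh above F in this key is Eb.
Together with the bass F, this spells F half-diminished seventh in root position.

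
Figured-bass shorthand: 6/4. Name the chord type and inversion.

Intervals of 6/4 above the bass form a triad; the bass is the fifth, so this is second inversion.

triad, second inversion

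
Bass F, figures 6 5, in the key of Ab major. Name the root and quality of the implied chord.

Db major seventh

The figures 6 5 indicate a seventh chord in first inversion.
In first inversion the root lies a sixth above the bass: a sixth above F in Ab major is Db.
The chord tones are F, Ab, C, Db, giving Db major seventh.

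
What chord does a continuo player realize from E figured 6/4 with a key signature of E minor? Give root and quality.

A minor

The figures 6/4 indicate a triad in second inversion.
In second inversion the root lies a fourth above the bass: a fourth above E in E minor is A.
The chord tones are E, A, C, giving A minor.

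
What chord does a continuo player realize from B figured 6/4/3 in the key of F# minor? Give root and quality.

The figures 6/4/3 indicate a seventh chord in second inversion.
In second inversion the root lies a fourth above the bass: a fourth above B in F# minor is E.
The chord tones are B, D, E, G#, giving E dominant seventh.

E dominant seventh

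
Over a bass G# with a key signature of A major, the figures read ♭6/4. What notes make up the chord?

A fourth above G# in this key is C#.
A sixth above G# in this key is E, lowered to Eb by the flat.

G#, C#, Eb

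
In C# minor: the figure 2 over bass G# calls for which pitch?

Counting 1 letter step above G# lands on A; in C# minor, that letter is A.

A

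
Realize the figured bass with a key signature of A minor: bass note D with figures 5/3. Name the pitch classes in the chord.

D, F, A

A third above D in this key is F.
A fifth above D in this key is A.
Together with the bass D, this spells D minor in root position.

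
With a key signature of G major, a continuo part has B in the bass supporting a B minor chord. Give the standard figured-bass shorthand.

no figures

B is the root of B minor, so the chord is in root position.
A triad in root position is figured 5/3, conventionally abbreviated (no figures — root-position triad).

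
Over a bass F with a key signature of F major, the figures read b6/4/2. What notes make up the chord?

F, G, Bb, Db

A second above F in this key is G.
A fourth above F in this key is Bb.
A sixth above F in this key is D, lowered to Db by the flat.
Together with the bass F, this spells G half-diminished seventh in third inversion.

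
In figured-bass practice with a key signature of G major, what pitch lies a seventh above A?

Counting 6 letter steps above A lands on G; in G major, that letter is G.

G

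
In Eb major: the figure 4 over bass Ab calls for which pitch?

D

Counting 3 letter steps above Ab lands on D; in Eb major, that letter is D.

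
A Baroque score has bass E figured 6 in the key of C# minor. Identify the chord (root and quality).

C# minor

The figures 6 indicate a triad in first inversion.
In first inversion the root lies a sixth above the bass: a sixth above E in C# minor is C#.
The chord tones are E, G#, C#, giving C# minor.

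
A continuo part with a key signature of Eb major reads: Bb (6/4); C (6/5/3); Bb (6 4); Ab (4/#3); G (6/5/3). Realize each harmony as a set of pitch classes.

Bb, Eb, G | C, Eb, G, Ab | Bb, Eb, G | Ab, C#, D, F | G, Bb, D, Eb

Bb (6/4): Bb, Eb, G.
C (6/5/3): C, Eb, G, Ab.
Bb (6/4): Bb, Eb, G.
Ab (6/4/#3): Ab, C#, D, F.
G (6/5/3): G, Bb, D, Eb.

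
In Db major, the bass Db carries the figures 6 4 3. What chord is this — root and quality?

Gb major seventh

The figures 6 4 3 indicate a seventh chord in second inversion.
In second inversion the root lies a fourth above the bass: a fourth above Db in Db major is Gb.
The chord tones are Db, F, Gb, Bb, giving Gb major seventh.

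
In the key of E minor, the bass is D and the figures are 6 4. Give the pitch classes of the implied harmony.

D, G, B

A fourth above D in this key is G.
A sixth above D in this key is B.
Together with the bass D, this spells G major in second inversion.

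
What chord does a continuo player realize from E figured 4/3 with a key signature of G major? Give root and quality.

A minor seventh

The figures 4/3 indicate a seventh chord in second inversion.
In second inversion the root lies a fourth above the bass: a fourth above E in G major is A.
The chord tones are E, G, A, C, giving A minor seventh.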